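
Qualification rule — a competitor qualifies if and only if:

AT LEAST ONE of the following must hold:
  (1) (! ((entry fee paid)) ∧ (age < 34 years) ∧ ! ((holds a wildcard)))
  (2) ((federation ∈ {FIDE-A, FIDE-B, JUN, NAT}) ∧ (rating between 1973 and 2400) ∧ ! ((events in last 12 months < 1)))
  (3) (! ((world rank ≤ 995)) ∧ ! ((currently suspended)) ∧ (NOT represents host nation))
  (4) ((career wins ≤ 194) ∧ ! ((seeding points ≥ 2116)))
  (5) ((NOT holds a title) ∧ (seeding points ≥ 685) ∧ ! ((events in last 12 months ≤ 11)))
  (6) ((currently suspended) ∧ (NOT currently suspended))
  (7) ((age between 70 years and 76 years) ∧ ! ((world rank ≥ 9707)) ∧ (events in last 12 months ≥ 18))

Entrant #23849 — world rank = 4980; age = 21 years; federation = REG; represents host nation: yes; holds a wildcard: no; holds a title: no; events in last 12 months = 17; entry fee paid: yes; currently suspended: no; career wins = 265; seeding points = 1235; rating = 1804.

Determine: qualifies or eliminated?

Qualifies

Atomic conditions:
  entry fee paid: yes → true
  age < 34 years: 21 < 34 is true
  holds a wildcard: no → false
  federation ∈ {FIDE-A, FIDE-B, JUN, NAT}: REG is not in the set → false
  rating between 1973 and 2400: 1804 in [1973, 2400] is false
  events in last 12 months < 1: 17 < 1 is false
  world rank ≤ 995: 4980 ≤ 995 is false
  currently suspended: no → false
  NOT represents host nation: yes → false
  career wins ≤ 194: 265 ≤ 194 is false
  seeding points ≥ 2116: 1235 ≥ 2116 is false
  NOT holds a title: no → true
  seeding points ≥ 685: 1235 ≥ 685 is true
  events in last 12 months ≤ 11: 17 ≤ 11 is false
  NOT currently suspended: no → true
  age between 70 years and 76 years: 21 in [70, 76] is false
  world rank ≥ 9707: 4980 ≥ 9707 is false
  events in last 12 months ≥ 18: 17 ≥ 18 is false
Combine:
[1.1] NOT true = false
[1.3] NOT false = true
[1] false AND true AND true = false
[2.3] NOT false = true
[2] false AND false AND true = false
[3.1] NOT false = true
[3.2] NOT false = true
[3] true AND true AND false = false
[4.2] NOT false = true
[4] false AND true = false
[5.3] NOT false = true
[5] true AND true AND true = true
[6] false AND true = false
[7.2] NOT false = true
[7] false AND true AND false = false
[root] false OR false OR false OR false OR true OR false OR false = true
Overall: true → qualifies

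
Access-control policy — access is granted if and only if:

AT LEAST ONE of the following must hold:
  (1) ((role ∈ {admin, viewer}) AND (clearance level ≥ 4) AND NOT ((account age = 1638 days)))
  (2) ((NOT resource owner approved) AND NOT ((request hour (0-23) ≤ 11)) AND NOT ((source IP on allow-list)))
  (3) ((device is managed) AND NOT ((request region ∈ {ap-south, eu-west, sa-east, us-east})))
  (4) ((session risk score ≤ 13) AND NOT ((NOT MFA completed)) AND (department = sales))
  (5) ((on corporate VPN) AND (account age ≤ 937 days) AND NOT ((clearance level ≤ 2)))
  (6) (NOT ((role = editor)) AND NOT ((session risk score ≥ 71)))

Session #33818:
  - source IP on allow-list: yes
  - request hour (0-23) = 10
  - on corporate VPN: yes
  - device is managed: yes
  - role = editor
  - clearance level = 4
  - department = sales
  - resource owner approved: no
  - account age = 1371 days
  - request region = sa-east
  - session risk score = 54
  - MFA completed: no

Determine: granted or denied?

Denied

Atomic conditions:
  role ∈ {admin, viewer}: editor is not in the set → false
  clearance level ≥ 4: 4 ≥ 4 is true
  account age = 1638 days: 1371 == 1638 is false
  NOT resource owner approved: no → true
  request hour (0-23) ≤ 11: 10 ≤ 11 is true
  source IP on allow-list: yes → true
  device is managed: yes → true
  request region ∈ {ap-south, eu-west, sa-east, us-east}: sa-east is in the set → true
  session risk score ≤ 13: 54 ≤ 13 is false
  NOT MFA completed: no → true
  department = sales: sales == sales is true
  on corporate VPN: yes → true
  account age ≤ 937 days: 1371 ≤ 937 is false
  clearance level ≤ 2: 4 ≤ 2 is false
  role = editor: editor == editor is true
  session risk score ≥ 71: 54 ≥ 71 is false
Combine:
[1.3] NOT false = true
[1] false AND true AND true = false
[2.2] NOT true = false
[2.3] NOT true = false
[2] true AND false AND false = false
[3.2] NOT true = false
[3] true AND false = false
[4.2] NOT true = false
[4] false AND false AND true = false
[5.3] NOT false = true
[5] true AND false AND true = false
[6.1] NOT true = false
[6.2] NOT false = true
[6] false AND true = false
[root] false OR false OR false OR false OR false OR false = false
Overall: false → denied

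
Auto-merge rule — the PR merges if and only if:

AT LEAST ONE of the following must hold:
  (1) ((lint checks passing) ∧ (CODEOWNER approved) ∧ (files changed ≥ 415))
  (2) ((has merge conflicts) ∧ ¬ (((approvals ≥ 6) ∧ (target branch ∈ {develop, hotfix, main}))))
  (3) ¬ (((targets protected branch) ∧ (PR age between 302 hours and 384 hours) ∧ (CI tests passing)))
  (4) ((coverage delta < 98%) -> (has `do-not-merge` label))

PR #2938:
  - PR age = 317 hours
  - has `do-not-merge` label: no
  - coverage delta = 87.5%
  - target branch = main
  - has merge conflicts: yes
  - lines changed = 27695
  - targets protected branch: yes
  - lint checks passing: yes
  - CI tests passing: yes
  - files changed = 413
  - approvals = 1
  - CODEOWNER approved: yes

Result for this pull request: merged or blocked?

Atomic conditions:
  lint checks passing: yes → true
  CODEOWNER approved: yes → true
  files changed ≥ 415: 413 ≥ 415 is false
  has merge conflicts: yes → true
  approvals ≥ 6: 1 ≥ 6 is false
  target branch ∈ {develop, hotfix, main}: main is in the set → true
  targets protected branch: yes → true
  PR age between 302 hours and 384 hours: 317 in [302, 384] is true
  CI tests passing: yes → true
  coverage delta < 98%: 87.5 < 98 is true
  has `do-not-merge` label: no → false
Combine:
[1] true AND true AND false = false
[2.2.1] false AND true = false
[2.2] NOT false = true
[2] true AND true = true
[3.1] true AND true AND true = true
[3] NOT true = false
[4] true → false = false
[root] false OR true OR false OR false = true
Overall: true → merged

Merged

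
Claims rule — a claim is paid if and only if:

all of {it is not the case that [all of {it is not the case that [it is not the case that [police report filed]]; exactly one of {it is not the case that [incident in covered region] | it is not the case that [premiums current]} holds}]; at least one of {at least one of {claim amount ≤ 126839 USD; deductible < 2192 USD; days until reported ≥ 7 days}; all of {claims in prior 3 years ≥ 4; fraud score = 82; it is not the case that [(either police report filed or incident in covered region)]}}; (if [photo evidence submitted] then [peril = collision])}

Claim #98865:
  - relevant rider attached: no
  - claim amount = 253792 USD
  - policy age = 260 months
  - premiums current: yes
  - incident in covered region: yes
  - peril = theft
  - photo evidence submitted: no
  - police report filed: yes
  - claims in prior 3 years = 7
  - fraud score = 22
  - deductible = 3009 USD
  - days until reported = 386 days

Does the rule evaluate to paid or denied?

Paid

Atomic conditions:
  police report filed: yes → true
  incident in covered region: yes → true
  premiums current: yes → true
  claim amount ≤ 126839 USD: 253792 ≤ 126839 is false
  deductible < 2192 USD: 3009 < 2192 is false
  days until reported ≥ 7 days: 386 ≥ 7 is true
  claims in prior 3 years ≥ 4: 7 ≥ 4 is true
  fraud score = 82: 22 == 82 is false
  photo evidence submitted: no → false
  peril = collision: theft == collision is false
Combine:
[1.1.1.1] NOT true = false
[1.1.1] NOT false = true
[1.1.2.1] NOT true = false
[1.1.2.2] NOT true = false
[1.1.2] exactly-one(false, false) = false
[1.1] true AND false = false
[1] NOT false = true
[2.1] false OR false OR true = true
[2.2.3.1] true OR true = true
[2.2.3] NOT true = false
[2.2] true AND false AND false = false
[2] true OR false = true
[3] false → false (antecedent false ⇒ implication holds) = true
[root] true AND true AND true = true
Overall: true → paid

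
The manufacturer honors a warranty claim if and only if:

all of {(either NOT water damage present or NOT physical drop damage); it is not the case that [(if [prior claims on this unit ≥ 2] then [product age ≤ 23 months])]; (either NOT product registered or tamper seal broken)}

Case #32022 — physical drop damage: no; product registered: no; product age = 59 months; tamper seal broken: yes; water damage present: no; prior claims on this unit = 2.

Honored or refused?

Atomic conditions:
  NOT water damage present: no → true
  NOT physical drop damage: no → true
  prior claims on this unit ≥ 2: 2 ≥ 2 is true
  product age ≤ 23 months: 59 ≤ 23 is false
  NOT product registered: no → true
  tamper seal broken: yes → true
Combine:
[1] true OR true = true
[2.1] true → false = false
[2] NOT false = true
[3] true OR true = true
[root] true AND true AND true = true
Overall: true → honored

Honored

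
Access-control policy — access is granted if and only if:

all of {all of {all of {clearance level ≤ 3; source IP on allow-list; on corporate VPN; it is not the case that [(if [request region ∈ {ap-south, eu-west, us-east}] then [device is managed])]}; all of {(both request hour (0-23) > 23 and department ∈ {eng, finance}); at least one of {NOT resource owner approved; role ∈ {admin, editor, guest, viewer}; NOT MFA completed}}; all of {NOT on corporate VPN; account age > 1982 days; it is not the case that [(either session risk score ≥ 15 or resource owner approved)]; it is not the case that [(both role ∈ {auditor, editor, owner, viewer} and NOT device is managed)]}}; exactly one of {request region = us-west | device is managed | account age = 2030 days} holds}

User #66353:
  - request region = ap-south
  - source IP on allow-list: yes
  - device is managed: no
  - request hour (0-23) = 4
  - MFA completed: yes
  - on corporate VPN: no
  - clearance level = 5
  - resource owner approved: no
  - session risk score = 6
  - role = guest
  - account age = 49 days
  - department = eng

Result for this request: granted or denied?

Atomic conditions:
  clearance level ≤ 3: 5 ≤ 3 is false
  source IP on allow-list: yes → true
  on corporate VPN: no → false
  request region ∈ {ap-south, eu-west, us-east}: ap-south is in the set → true
  device is managed: no → false
  request hour (0-23) > 23: 4 > 23 is false
  department ∈ {eng, finance}: eng is in the set → true
  NOT resource owner approved: no → true
  role ∈ {admin, editor, guest, viewer}: guest is in the set → true
  NOT MFA completed: yes → false
  NOT on corporate VPN: no → true
  account age > 1982 days: 49 > 1982 is false
  session risk score ≥ 15: 6 ≥ 15 is false
  resource owner approved: no → false
  role ∈ {auditor, editor, owner, viewer}: guest is not in the set → false
  NOT device is managed: no → true
  request region = us-west: ap-south == us-west is false
  account age = 2030 days: 49 == 2030 is false
Combine:
[1.1.4.1] true → false = false
[1.1.4] NOT false = true
[1.1] false AND true AND false AND true = false
[1.2.1] false AND true = false
[1.2.2] true OR true OR false = true
[1.2] false AND true = false
[1.3.3.1] false OR false = false
[1.3.3] NOT false = true
[1.3.4.1] false AND true = false
[1.3.4] NOT false = true
[1.3] true AND false AND true AND true = false
[1] false AND false AND false = false
[2] exactly-one(false, false, false) = false
[root] false AND false = false
Overall: false → denied

Denied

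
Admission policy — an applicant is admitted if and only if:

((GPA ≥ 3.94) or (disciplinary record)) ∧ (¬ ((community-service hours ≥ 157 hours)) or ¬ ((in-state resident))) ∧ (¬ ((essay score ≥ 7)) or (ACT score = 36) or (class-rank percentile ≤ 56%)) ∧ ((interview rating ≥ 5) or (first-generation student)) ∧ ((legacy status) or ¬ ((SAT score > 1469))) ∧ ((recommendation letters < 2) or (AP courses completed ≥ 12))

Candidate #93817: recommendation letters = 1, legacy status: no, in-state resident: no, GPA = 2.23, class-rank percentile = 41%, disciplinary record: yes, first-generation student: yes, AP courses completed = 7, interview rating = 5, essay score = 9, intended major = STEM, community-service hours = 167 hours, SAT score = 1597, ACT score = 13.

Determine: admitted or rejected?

Atomic conditions:
  GPA ≥ 3.94: 2.23 ≥ 3.94 is false
  disciplinary record: yes → true
  community-service hours ≥ 157 hours: 167 ≥ 157 is true
  in-state resident: no → false
  essay score ≥ 7: 9 ≥ 7 is true
  ACT score = 36: 13 == 36 is false
  class-rank percentile ≤ 56%: 41 ≤ 56 is true
  interview rating ≥ 5: 5 ≥ 5 is true
  first-generation student: yes → true
  legacy status: no → false
  SAT score > 1469: 1597 > 1469 is true
  recommendation letters < 2: 1 < 2 is true
  AP courses completed ≥ 12: 7 ≥ 12 is false
Combine:
[1] false OR true = true
[2.1] NOT true = false
[2.2] NOT false = true
[2] false OR true = true
[3.1] NOT true = false
[3] false OR false OR true = true
[4] true OR true = true
[5.2] NOT true = false
[5] false OR false = false
[6] true OR false = true
[root] true AND true AND true AND true AND false AND true = false
Overall: false → rejected

Rejected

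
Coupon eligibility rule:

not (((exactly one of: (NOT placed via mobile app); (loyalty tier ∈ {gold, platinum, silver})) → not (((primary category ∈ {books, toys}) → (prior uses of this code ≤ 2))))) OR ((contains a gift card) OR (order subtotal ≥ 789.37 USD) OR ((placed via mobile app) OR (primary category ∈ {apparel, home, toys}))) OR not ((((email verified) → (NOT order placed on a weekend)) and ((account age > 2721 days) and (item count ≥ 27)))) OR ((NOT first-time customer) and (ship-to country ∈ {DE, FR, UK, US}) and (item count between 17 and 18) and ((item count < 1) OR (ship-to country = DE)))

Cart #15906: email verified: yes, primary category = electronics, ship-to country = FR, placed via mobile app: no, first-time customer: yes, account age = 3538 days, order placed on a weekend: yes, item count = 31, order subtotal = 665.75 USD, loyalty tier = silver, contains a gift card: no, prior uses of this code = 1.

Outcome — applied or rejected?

Applied

Atomic conditions:
  NOT placed via mobile app: no → true
  loyalty tier ∈ {gold, platinum, silver}: silver is in the set → true
  primary category ∈ {books, toys}: electronics is not in the set → false
  prior uses of this code ≤ 2: 1 ≤ 2 is true
  contains a gift card: no → false
  order subtotal ≥ 789.37 USD: 665.75 ≥ 789.37 is false
  placed via mobile app: no → false
  primary category ∈ {apparel, home, toys}: electronics is not in the set → false
  email verified: yes → true
  NOT order placed on a weekend: yes → false
  account age > 2721 days: 3538 > 2721 is true
  item count ≥ 27: 31 ≥ 27 is true
  NOT first-time customer: yes → false
  ship-to country ∈ {DE, FR, UK, US}: FR is in the set → true
  item count between 17 and 18: 31 in [17, 18] is false
  item count < 1: 31 < 1 is false
  ship-to country = DE: FR == DE is false
Combine:
[1.1.1] exactly-one(true, true) = false
[1.1.2.1] false → true (antecedent false ⇒ implication holds) = true
[1.1.2] NOT true = false
[1.1] false → false (antecedent false ⇒ implication holds) = true
[1] NOT true = false
[2.3] false OR false = false
[2] false OR false OR false = false
[3.1.1] true → false = false
[3.1.2] true AND true = true
[3.1] false AND true = false
[3] NOT false = true
[4.4] false OR false = false
[4] false AND true AND false AND false = false
[root] false OR false OR true OR false = true
Overall: true → applied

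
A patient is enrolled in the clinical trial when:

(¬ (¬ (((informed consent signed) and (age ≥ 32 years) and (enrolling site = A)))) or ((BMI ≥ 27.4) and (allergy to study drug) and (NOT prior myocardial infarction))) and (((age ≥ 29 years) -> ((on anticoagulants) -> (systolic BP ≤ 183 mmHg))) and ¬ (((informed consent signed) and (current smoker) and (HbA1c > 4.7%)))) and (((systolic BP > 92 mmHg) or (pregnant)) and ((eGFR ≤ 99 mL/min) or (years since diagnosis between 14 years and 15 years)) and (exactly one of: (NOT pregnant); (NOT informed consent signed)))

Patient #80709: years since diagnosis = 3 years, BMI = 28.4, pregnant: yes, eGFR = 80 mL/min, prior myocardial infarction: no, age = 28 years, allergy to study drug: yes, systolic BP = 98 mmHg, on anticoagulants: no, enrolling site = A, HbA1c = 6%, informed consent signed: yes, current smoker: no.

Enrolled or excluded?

Excluded

Atomic conditions:
  informed consent signed: yes → true
  age ≥ 32 years: 28 ≥ 32 is false
  enrolling site = A: A == A is true
  BMI ≥ 27.4: 28.4 ≥ 27.4 is true
  allergy to study drug: yes → true
  NOT prior myocardial infarction: no → true
  age ≥ 29 years: 28 ≥ 29 is false
  on anticoagulants: no → false
  systolic BP ≤ 183 mmHg: 98 ≤ 183 is true
  current smoker: no → false
  HbA1c > 4.7%: 6 > 4.7 is true
  systolic BP > 92 mmHg: 98 > 92 is true
  pregnant: yes → true
  eGFR ≤ 99 mL/min: 80 ≤ 99 is true
  years since diagnosis between 14 years and 15 years: 3 in [14, 15] is false
  NOT pregnant: yes → false
  NOT informed consent signed: yes → false
Combine:
[1.1.1.1] true AND false AND true = false
[1.1.1] NOT false = true
[1.1] NOT true = false
[1.2] true AND true AND true = true
[1] false OR true = true
[2.1.2] false → true (antecedent false ⇒ implication holds) = true
[2.1] false → true (antecedent false ⇒ implication holds) = true
[2.2.1] true AND false AND true = false
[2.2] NOT false = true
[2] true AND true = true
[3.1] true OR true = true
[3.2] true OR false = true
[3.3] exactly-one(false, false) = false
[3] true AND true AND false = false
[root] true AND true AND false = false
Overall: false → excluded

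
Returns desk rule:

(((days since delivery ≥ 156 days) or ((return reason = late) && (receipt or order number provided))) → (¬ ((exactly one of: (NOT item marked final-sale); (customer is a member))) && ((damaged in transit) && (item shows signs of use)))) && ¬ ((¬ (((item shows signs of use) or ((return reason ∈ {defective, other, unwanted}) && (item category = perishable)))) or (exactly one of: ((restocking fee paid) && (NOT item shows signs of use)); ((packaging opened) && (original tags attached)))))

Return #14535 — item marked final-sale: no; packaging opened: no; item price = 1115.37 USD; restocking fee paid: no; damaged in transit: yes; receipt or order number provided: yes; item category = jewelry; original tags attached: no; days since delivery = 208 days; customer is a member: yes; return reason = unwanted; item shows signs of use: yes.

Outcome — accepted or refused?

Atomic conditions:
  days since delivery ≥ 156 days: 208 ≥ 156 is true
  return reason = late: unwanted == late is false
  receipt or order number provided: yes → true
  NOT item marked final-sale: no → true
  customer is a member: yes → true
  damaged in transit: yes → true
  item shows signs of use: yes → true
  return reason ∈ {defective, other, unwanted}: unwanted is in the set → true
  item category = perishable: jewelry == perishable is false
  restocking fee paid: no → false
  NOT item shows signs of use: yes → false
  packaging opened: no → false
  original tags attached: no → false
Combine:
[1.1.2] false AND true = false
[1.1] true OR false = true
[1.2.1.1] exactly-one(true, true) = false
[1.2.1] NOT false = true
[1.2.2] true AND true = true
[1.2] true AND true = true
[1] true → true = true
[2.1.1.1.2] true AND false = false
[2.1.1.1] true OR false = true
[2.1.1] NOT true = false
[2.1.2.1] false AND false = false
[2.1.2.2] false AND false = false
[2.1.2] exactly-one(false, false) = false
[2.1] false OR false = false
[2] NOT false = true
[root] true AND true = true
Overall: true → accepted

Accepted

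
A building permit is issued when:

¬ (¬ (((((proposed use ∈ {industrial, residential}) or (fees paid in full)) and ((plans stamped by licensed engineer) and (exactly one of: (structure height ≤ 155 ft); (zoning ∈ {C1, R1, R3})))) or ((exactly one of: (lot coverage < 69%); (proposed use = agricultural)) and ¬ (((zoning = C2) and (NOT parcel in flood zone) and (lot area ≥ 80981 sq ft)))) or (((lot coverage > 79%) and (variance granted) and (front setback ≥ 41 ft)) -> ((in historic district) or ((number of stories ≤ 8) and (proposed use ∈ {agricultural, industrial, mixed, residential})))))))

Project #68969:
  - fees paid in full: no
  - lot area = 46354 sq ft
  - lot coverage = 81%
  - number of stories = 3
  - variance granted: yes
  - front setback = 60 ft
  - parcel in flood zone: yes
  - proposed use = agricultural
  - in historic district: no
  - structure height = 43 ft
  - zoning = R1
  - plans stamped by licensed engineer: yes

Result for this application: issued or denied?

Atomic conditions:
  proposed use ∈ {industrial, residential}: agricultural is not in the set → false
  fees paid in full: no → false
  plans stamped by licensed engineer: yes → true
  structure height ≤ 155 ft: 43 ≤ 155 is true
  zoning ∈ {C1, R1, R3}: R1 is in the set → true
  lot coverage < 69%: 81 < 69 is false
  proposed use = agricultural: agricultural == agricultural is true
  zoning = C2: R1 == C2 is false
  NOT parcel in flood zone: yes → false
  lot area ≥ 80981 sq ft: 46354 ≥ 80981 is false
  lot coverage > 79%: 81 > 79 is true
  variance granted: yes → true
  front setback ≥ 41 ft: 60 ≥ 41 is true
  in historic district: no → false
  number of stories ≤ 8: 3 ≤ 8 is true
  proposed use ∈ {agricultural, industrial, mixed, residential}: agricultural is in the set → true
Combine:
[1.1.1.1] false OR false = false
[1.1.1.2.2] exactly-one(true, true) = false
[1.1.1.2] true AND false = false
[1.1.1] false AND false = false
[1.1.2.1] exactly-one(false, true) = true
[1.1.2.2.1] false AND false AND false = false
[1.1.2.2] NOT false = true
[1.1.2] true AND true = true
[1.1.3.1] true AND true AND true = true
[1.1.3.2.2] true AND true = true
[1.1.3.2] false OR true = true
[1.1.3] true → true = true
[1.1] false OR true OR true = true
[1] NOT true = false
[root] NOT false = true
Overall: true → issued

Issued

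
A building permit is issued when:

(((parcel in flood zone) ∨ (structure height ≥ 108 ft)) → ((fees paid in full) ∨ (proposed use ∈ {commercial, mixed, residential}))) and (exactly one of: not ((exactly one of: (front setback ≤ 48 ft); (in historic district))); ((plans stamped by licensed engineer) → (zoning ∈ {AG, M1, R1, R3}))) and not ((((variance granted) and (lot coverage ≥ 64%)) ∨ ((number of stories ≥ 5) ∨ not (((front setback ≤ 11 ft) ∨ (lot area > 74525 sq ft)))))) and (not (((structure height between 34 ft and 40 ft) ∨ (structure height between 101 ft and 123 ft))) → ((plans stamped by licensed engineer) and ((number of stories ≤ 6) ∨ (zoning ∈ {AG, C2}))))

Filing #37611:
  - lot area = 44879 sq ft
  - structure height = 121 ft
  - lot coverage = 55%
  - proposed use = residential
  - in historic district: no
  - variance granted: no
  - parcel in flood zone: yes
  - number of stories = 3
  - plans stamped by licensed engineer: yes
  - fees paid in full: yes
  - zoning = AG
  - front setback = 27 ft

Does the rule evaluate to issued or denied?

Denied

Atomic conditions:
  parcel in flood zone: yes → true
  structure height ≥ 108 ft: 121 ≥ 108 is true
  fees paid in full: yes → true
  proposed use ∈ {commercial, mixed, residential}: residential is in the set → true
  front setback ≤ 48 ft: 27 ≤ 48 is true
  in historic district: no → false
  plans stamped by licensed engineer: yes → true
  zoning ∈ {AG, M1, R1, R3}: AG is in the set → true
  variance granted: no → false
  lot coverage ≥ 64%: 55 ≥ 64 is false
  number of stories ≥ 5: 3 ≥ 5 is false
  front setback ≤ 11 ft: 27 ≤ 11 is false
  lot area > 74525 sq ft: 44879 > 74525 is false
  structure height between 34 ft and 40 ft: 121 in [34, 40] is false
  structure height between 101 ft and 123 ft: 121 in [101, 123] is true
  number of stories ≤ 6: 3 ≤ 6 is true
  zoning ∈ {AG, C2}: AG is in the set → true
Combine:
[1.1] true OR true = true
[1.2] true OR true = true
[1] true → true = true
[2.1.1] exactly-one(true, false) = true
[2.1] NOT true = false
[2.2] true → true = true
[2] exactly-one(false, true) = true
[3.1.1] false AND false = false
[3.1.2.2.1] false OR false = false
[3.1.2.2] NOT false = true
[3.1.2] false OR true = true
[3.1] false OR true = true
[3] NOT true = false
[4.1.1] false OR true = true
[4.1] NOT true = false
[4.2.2] true OR true = true
[4.2] true AND true = true
[4] false → true (antecedent false ⇒ implication holds) = true
[root] true AND true AND false AND true = false
Overall: false → denied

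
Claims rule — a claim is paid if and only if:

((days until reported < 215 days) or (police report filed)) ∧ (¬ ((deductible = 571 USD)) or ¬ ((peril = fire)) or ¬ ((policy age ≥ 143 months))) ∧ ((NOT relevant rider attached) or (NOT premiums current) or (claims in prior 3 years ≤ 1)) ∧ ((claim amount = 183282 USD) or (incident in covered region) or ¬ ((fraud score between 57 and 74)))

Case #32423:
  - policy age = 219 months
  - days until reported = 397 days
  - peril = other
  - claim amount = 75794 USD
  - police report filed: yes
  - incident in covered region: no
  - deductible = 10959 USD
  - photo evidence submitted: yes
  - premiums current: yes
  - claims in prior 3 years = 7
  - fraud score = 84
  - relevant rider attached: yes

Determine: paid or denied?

Atomic conditions:
  days until reported < 215 days: 397 < 215 is false
  police report filed: yes → true
  deductible = 571 USD: 10959 == 571 is false
  peril = fire: other == fire is false
  policy age ≥ 143 months: 219 ≥ 143 is true
  NOT relevant rider attached: yes → false
  NOT premiums current: yes → false
  claims in prior 3 years ≤ 1: 7 ≤ 1 is false
  claim amount = 183282 USD: 75794 == 183282 is false
  incident in covered region: no → false
  fraud score between 57 and 74: 84 in [57, 74] is false
Combine:
[1] false OR true = true
[2.1] NOT false = true
[2.2] NOT false = true
[2.3] NOT true = false
[2] true OR true OR false = true
[3] false OR false OR false = false
[4.3] NOT false = true
[4] false OR false OR true = true
[root] true AND true AND false AND true = false
Overall: false → denied

Denied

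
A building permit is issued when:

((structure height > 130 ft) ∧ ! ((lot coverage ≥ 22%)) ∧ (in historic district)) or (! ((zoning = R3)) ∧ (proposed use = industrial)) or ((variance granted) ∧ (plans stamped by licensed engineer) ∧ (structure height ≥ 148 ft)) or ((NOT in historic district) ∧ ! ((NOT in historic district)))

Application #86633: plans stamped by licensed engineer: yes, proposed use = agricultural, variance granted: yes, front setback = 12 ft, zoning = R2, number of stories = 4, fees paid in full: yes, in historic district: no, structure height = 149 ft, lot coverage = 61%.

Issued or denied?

Atomic conditions:
  structure height > 130 ft: 149 > 130 is true
  lot coverage ≥ 22%: 61 ≥ 22 is true
  in historic district: no → false
  zoning = R3: R2 == R3 is false
  proposed use = industrial: agricultural == industrial is false
  variance granted: yes → true
  plans stamped by licensed engineer: yes → true
  structure height ≥ 148 ft: 149 ≥ 148 is true
  NOT in historic district: no → true
Combine:
[1.2] NOT true = false
[1] true AND false AND false = false
[2.1] NOT false = true
[2] true AND false = false
[3] true AND true AND true = true
[4.2] NOT true = false
[4] true AND false = false
[root] false OR false OR true OR false = true
Overall: true → issued

Issued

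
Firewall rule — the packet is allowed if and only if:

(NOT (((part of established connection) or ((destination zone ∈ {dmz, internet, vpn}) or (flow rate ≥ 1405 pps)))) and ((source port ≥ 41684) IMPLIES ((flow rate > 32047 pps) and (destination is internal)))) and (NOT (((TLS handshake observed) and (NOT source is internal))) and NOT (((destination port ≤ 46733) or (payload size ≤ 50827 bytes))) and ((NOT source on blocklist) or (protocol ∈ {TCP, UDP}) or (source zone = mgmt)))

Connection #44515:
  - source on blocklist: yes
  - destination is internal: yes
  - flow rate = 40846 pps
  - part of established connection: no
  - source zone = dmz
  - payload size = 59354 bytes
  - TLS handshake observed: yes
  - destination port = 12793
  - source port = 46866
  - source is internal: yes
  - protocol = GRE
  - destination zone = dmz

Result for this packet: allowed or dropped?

Atomic conditions:
  part of established connection: no → false
  destination zone ∈ {dmz, internet, vpn}: dmz is in the set → true
  flow rate ≥ 1405 pps: 40846 ≥ 1405 is true
  source port ≥ 41684: 46866 ≥ 41684 is true
  flow rate > 32047 pps: 40846 > 32047 is true
  destination is internal: yes → true
  TLS handshake observed: yes → true
  NOT source is internal: yes → false
  destination port ≤ 46733: 12793 ≤ 46733 is true
  payload size ≤ 50827 bytes: 59354 ≤ 50827 is false
  NOT source on blocklist: yes → false
  protocol ∈ {TCP, UDP}: GRE is not in the set → false
  source zone = mgmt: dmz == mgmt is false
Combine:
[1.1.1.2] true OR true = true
[1.1.1] false OR true = true
[1.1] NOT true = false
[1.2.2] true AND true = true
[1.2] true → true = true
[1] false AND true = false
[2.1.1] true AND false = false
[2.1] NOT false = true
[2.2.1] true OR false = true
[2.2] NOT true = false
[2.3] false OR false OR false = false
[2] true AND false AND false = false
[root] false AND false = false
Overall: false → dropped

Dropped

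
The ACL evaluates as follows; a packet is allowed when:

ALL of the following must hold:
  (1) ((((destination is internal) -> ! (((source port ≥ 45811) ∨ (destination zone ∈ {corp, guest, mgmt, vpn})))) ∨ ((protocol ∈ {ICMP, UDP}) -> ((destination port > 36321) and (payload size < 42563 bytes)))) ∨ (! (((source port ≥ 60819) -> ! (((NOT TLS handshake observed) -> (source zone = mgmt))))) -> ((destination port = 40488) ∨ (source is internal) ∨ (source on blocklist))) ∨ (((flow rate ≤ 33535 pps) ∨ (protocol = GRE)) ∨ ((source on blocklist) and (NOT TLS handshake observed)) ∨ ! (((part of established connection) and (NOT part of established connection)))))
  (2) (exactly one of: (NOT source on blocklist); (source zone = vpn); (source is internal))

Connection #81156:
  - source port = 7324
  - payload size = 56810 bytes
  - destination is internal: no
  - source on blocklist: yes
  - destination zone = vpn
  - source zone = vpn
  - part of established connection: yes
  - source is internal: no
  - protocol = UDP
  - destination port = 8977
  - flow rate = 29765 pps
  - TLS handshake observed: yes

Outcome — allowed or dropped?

Atomic conditions:
  destination is internal: no → false
  source port ≥ 45811: 7324 ≥ 45811 is false
  destination zone ∈ {corp, guest, mgmt, vpn}: vpn is in the set → true
  protocol ∈ {ICMP, UDP}: UDP is in the set → true
  destination port > 36321: 8977 > 36321 is false
  payload size < 42563 bytes: 56810 < 42563 is false
  source port ≥ 60819: 7324 ≥ 60819 is false
  NOT TLS handshake observed: yes → false
  source zone = mgmt: vpn == mgmt is false
  destination port = 40488: 8977 == 40488 is false
  source is internal: no → false
  source on blocklist: yes → true
  flow rate ≤ 33535 pps: 29765 ≤ 33535 is true
  protocol = GRE: UDP == GRE is false
  part of established connection: yes → true
  NOT part of established connection: yes → false
  NOT source on blocklist: yes → false
  source zone = vpn: vpn == vpn is true
Combine:
[1.1.1.2.1] false OR true = true
[1.1.1.2] NOT true = false
[1.1.1] false → false (antecedent false ⇒ implication holds) = true
[1.1.2.2] false AND false = false
[1.1.2] true → false = false
[1.1] true OR false = true
[1.2.1.1.2.1] false → false (antecedent false ⇒ implication holds) = true
[1.2.1.1.2] NOT true = false
[1.2.1.1] false → false (antecedent false ⇒ implication holds) = true
[1.2.1] NOT true = false
[1.2.2] false OR false OR true = true
[1.2] false → true (antecedent false ⇒ implication holds) = true
[1.3.1] true OR false = true
[1.3.2] true AND false = false
[1.3.3.1] true AND false = false
[1.3.3] NOT false = true
[1.3] true OR false OR true = true
[1] true OR true OR true = true
[2] exactly-one(false, true, false) = true
[root] true AND true = true
Overall: true → allowed

Allowed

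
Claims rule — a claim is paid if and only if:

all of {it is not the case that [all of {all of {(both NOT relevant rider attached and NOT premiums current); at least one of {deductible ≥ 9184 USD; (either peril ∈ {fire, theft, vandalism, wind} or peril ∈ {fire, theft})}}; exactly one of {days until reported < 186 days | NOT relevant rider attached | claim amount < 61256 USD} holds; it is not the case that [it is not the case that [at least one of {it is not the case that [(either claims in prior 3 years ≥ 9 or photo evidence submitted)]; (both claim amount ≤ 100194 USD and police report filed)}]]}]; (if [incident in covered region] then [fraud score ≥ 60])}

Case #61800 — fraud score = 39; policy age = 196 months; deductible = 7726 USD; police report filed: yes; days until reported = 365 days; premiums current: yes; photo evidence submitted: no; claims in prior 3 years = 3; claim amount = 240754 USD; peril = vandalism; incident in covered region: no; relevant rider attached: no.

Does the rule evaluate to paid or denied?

Atomic conditions:
  NOT relevant rider attached: no → true
  NOT premiums current: yes → false
  deductible ≥ 9184 USD: 7726 ≥ 9184 is false
  peril ∈ {fire, theft, vandalism, wind}: vandalism is in the set → true
  peril ∈ {fire, theft}: vandalism is not in the set → false
  days until reported < 186 days: 365 < 186 is false
  claim amount < 61256 USD: 240754 < 61256 is false
  claims in prior 3 years ≥ 9: 3 ≥ 9 is false
  photo evidence submitted: no → false
  claim amount ≤ 100194 USD: 240754 ≤ 100194 is false
  police report filed: yes → true
  incident in covered region: no → false
  fraud score ≥ 60: 39 ≥ 60 is false
Combine:
[1.1.1.1] true AND false = false
[1.1.1.2.2] true OR false = true
[1.1.1.2] false OR true = true
[1.1.1] false AND true = false
[1.1.2] exactly-one(false, true, false) = true
[1.1.3.1.1.1.1] false OR false = false
[1.1.3.1.1.1] NOT false = true
[1.1.3.1.1.2] false AND true = false
[1.1.3.1.1] true OR false = true
[1.1.3.1] NOT true = false
[1.1.3] NOT false = true
[1.1] false AND true AND true = false
[1] NOT false = true
[2] false → false (antecedent false ⇒ implication holds) = true
[root] true AND true = true
Overall: true → paid

Paid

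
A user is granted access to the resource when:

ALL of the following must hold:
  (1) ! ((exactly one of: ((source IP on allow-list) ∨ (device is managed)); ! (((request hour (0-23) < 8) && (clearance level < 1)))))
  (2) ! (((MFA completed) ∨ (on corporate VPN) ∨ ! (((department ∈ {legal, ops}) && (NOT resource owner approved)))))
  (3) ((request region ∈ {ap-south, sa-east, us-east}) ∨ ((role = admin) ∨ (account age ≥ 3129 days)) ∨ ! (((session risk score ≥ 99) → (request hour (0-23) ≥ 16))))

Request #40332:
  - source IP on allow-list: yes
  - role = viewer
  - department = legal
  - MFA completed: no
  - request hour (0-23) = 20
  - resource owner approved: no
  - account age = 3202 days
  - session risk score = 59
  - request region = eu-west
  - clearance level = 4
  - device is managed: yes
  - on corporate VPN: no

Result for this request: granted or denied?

Atomic conditions:
  source IP on allow-list: yes → true
  device is managed: yes → true
  request hour (0-23) < 8: 20 < 8 is false
  clearance level < 1: 4 < 1 is false
  MFA completed: no → false
  on corporate VPN: no → false
  department ∈ {legal, ops}: legal is in the set → true
  NOT resource owner approved: no → true
  request region ∈ {ap-south, sa-east, us-east}: eu-west is not in the set → false
  role = admin: viewer == admin is false
  account age ≥ 3129 days: 3202 ≥ 3129 is true
  session risk score ≥ 99: 59 ≥ 99 is false
  request hour (0-23) ≥ 16: 20 ≥ 16 is true
Combine:
[1.1.1] true OR true = true
[1.1.2.1] false AND false = false
[1.1.2] NOT false = true
[1.1] exactly-one(true, true) = false
[1] NOT false = true
[2.1.3.1] true AND true = true
[2.1.3] NOT true = false
[2.1] false OR false OR false = false
[2] NOT false = true
[3.2] false OR true = true
[3.3.1] false → true (antecedent false ⇒ implication holds) = true
[3.3] NOT true = false
[3] false OR true OR false = true
[root] true AND true AND true = true
Overall: true → granted

Granted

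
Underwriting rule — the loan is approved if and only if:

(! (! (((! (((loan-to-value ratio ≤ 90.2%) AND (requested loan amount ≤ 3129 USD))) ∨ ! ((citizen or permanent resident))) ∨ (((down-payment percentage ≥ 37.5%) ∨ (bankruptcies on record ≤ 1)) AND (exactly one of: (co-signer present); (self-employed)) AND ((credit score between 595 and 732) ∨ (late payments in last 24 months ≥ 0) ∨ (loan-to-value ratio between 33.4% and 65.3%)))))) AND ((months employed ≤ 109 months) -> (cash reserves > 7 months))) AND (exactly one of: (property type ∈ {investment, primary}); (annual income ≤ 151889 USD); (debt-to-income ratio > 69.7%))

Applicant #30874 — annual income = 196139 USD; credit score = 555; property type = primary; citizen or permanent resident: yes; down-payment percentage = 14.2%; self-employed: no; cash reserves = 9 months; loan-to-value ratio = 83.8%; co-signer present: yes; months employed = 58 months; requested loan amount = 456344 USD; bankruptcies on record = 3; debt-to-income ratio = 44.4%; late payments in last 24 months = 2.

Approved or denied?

Approved

Atomic conditions:
  loan-to-value ratio ≤ 90.2%: 83.8 ≤ 90.2 is true
  requested loan amount ≤ 3129 USD: 456344 ≤ 3129 is false
  citizen or permanent resident: yes → true
  down-payment percentage ≥ 37.5%: 14.2 ≥ 37.5 is false
  bankruptcies on record ≤ 1: 3 ≤ 1 is false
  co-signer present: yes → true
  self-employed: no → false
  credit score between 595 and 732: 555 in [595, 732] is false
  late payments in last 24 months ≥ 0: 2 ≥ 0 is true
  loan-to-value ratio between 33.4% and 65.3%: 83.8 in [33.4, 65.3] is false
  months employed ≤ 109 months: 58 ≤ 109 is true
  cash reserves > 7 months: 9 > 7 is true
  property type ∈ {investment, primary}: primary is in the set → true
  annual income ≤ 151889 USD: 196139 ≤ 151889 is false
  debt-to-income ratio > 69.7%: 44.4 > 69.7 is false
Combine:
[1.1.1.1.1.1.1] true AND false = false
[1.1.1.1.1.1] NOT false = true
[1.1.1.1.1.2] NOT true = false
[1.1.1.1.1] true OR false = true
[1.1.1.1.2.1] false OR false = false
[1.1.1.1.2.2] exactly-one(true, false) = true
[1.1.1.1.2.3] false OR true OR false = true
[1.1.1.1.2] false AND true AND true = false
[1.1.1.1] true OR false = true
[1.1.1] NOT true = false
[1.1] NOT false = true
[1.2] true → true = true
[1] true AND true = true
[2] exactly-one(true, false, false) = true
[root] true AND true = true
Overall: true → approved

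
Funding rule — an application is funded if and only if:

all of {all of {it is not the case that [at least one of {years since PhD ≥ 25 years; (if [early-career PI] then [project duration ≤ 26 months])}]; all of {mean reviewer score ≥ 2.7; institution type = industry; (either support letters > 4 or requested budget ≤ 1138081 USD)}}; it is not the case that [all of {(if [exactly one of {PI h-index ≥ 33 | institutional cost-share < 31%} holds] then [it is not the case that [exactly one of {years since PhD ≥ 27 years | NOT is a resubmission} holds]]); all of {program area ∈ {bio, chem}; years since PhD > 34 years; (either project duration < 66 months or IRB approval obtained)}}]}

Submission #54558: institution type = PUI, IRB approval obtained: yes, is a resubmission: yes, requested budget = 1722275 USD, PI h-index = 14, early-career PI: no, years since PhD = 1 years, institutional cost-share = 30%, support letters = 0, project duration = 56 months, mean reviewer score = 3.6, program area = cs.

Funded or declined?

Atomic conditions:
  years since PhD ≥ 25 years: 1 ≥ 25 is false
  early-career PI: no → false
  project duration ≤ 26 months: 56 ≤ 26 is false
  mean reviewer score ≥ 2.7: 3.6 ≥ 2.7 is true
  institution type = industry: PUI == industry is false
  support letters > 4: 0 > 4 is false
  requested budget ≤ 1138081 USD: 1722275 ≤ 1138081 is false
  PI h-index ≥ 33: 14 ≥ 33 is false
  institutional cost-share < 31%: 30 < 31 is true
  years since PhD ≥ 27 years: 1 ≥ 27 is false
  NOT is a resubmission: yes → false
  program area ∈ {bio, chem}: cs is not in the set → false
  years since PhD > 34 years: 1 > 34 is false
  project duration < 66 months: 56 < 66 is true
  IRB approval obtained: yes → true
Combine:
[1.1.1.2] false → false (antecedent false ⇒ implication holds) = true
[1.1.1] false OR true = true
[1.1] NOT true = false
[1.2.3] false OR false = false
[1.2] true AND false AND false = false
[1] false AND false = false
[2.1.1.1] exactly-one(false, true) = true
[2.1.1.2.1] exactly-one(false, false) = false
[2.1.1.2] NOT false = true
[2.1.1] true → true = true
[2.1.2.3] true OR true = true
[2.1.2] false AND false AND true = false
[2.1] true AND false = false
[2] NOT false = true
[root] false AND true = false
Overall: false → declined

Declined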